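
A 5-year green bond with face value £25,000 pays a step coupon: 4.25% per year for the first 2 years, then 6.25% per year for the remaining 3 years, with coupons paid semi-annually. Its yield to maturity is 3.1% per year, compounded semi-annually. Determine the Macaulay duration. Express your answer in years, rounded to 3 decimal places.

Periodic yield y = 0.0155. Discount each cash flow and weight by its period:
  t   CF        PV=CF/(1+0.0155)^t    t·PV
  1       531.25       523.1413       523.1413
  2       531.25       515.1564     1,030.3128
  3       531.25       507.2933     1,521.8800
  4       531.25       499.5503     1,998.2012
  5       781.25       723.4198     3,617.0990
  6       781.25       712.3779     4,274.2677
  7       781.25       701.5046     4,910.5323
  8       781.25       690.7973     5,526.3781
  9       781.25       680.2533     6,122.2800
  10   25,781.25    22,105.7214   221,057.2143
  Σ                 27,659.2157   250,581.3068
Price P = Σ PV = 27,659.2157.
Macaulay duration = Σ(t·PV) / P = 250,581.3068 / 27,659.2157 = 9.05960 half-year periods.
In years: 9.05960 / 2 = 4.52980 years.

4.530 years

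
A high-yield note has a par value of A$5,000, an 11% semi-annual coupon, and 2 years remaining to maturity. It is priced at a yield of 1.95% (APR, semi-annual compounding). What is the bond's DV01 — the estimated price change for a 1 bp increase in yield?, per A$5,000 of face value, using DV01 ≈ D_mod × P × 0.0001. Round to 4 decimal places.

Periodic yield y = 0.00975.
  t   CF        PV=CF/(1+0.00975)^t    t·PV
  1       275.00       272.3446       272.3446
  2       275.00       269.7149       539.4298
  3       275.00       267.1106       801.3318
  4     5,275.00     5,074.1934    20,296.7736
  Σ                  5,883.3636    21,909.8799
P = 5,883.3636; D_Mac = 3.72404 half-year periods = 1.86202 yrs; D_mod = 1.84404 yrs.
DV01 ≈ 1.84404 × 5,883.3636 × 0.0001 = 1.084916.

A$1.0849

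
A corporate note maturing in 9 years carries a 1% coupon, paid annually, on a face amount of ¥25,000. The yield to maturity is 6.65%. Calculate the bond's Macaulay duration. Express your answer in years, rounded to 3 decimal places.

8.533 years

Periodic yield y = 0.0665. Discount each cash flow and weight by its year:
  t   CF        PV=CF/(1+0.0665)^t    t·PV
  1       250.00       234.4116       234.4116
  2       250.00       219.7952       439.5905
  3       250.00       206.0902       618.2707
  4       250.00       193.2398       772.9592
  5       250.00       181.1906       905.9531
  6       250.00       169.8928     1,019.3565
  7       250.00       159.2993     1,115.0954
  8       250.00       149.3665     1,194.9318
  9    25,250.00    14,145.3483   127,308.1344
  Σ                 15,658.6344   133,608.7032
Price P = Σ PV = 15,658.6344.
Macaulay duration = Σ(t·PV) / P = 133,608.7032 / 15,658.6344 = 8.53259 years.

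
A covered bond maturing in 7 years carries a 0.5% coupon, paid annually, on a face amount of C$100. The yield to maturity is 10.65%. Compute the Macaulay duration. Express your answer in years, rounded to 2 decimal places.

6.84 years

Periodic yield y = 0.1065. Discount each cash flow and weight by its year:
  t   CF        PV=CF/(1+0.1065)^t    t·PV
  1         0.50         0.4519         0.4519
  2         0.50         0.4084         0.8168
  3         0.50         0.3691         1.1072
  4         0.50         0.3336         1.3342
  5         0.50         0.3014         1.5072
  6         0.50         0.2724         1.6346
  7       100.50        49.4887       346.4210
  Σ                     51.6255       353.2729
Price P = Σ PV = 51.6255.
Macaulay duration = Σ(t·PV) / P = 353.2729 / 51.6255 = 6.84300 years.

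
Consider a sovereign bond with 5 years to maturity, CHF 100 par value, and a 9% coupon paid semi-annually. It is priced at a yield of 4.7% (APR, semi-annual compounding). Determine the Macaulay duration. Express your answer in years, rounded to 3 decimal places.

Periodic yield y = 0.0235. Discount each cash flow and weight by its period:
  t   CF        PV=CF/(1+0.0235)^t    t·PV
  1         4.50         4.3967         4.3967
  2         4.50         4.2957         8.5915
  3         4.50         4.1971        12.5913
  4         4.50         4.1007        16.4029
  5         4.50         4.0066        20.0329
  6         4.50         3.9146        23.4875
  7         4.50         3.8247        26.7729
  8         4.50         3.7369        29.8951
  9         4.50         3.6511        32.8598
  10      104.50        82.8396       828.3957
  Σ                    118.9636     1,003.4261
Price P = Σ PV = 118.9636.
Macaulay duration = Σ(t·PV) / P = 1,003.4261 / 118.9636 = 8.43473 half-year periods.
In years: 8.43473 / 2 = 4.21737 years.

4.217 years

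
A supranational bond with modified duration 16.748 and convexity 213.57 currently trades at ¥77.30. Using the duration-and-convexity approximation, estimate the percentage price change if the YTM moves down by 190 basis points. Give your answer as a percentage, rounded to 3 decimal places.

Duration effect: -D_mod·Δy = -16.748 × (-0.019) = +0.318212
Convexity effect: ½·C·(Δy)² = 0.5 × 213.57 × (-0.019)² = +0.038549385
ΔP/P ≈ +0.318212 + 0.038549385 = +0.356761385
= +35.6761385%.

+35.676%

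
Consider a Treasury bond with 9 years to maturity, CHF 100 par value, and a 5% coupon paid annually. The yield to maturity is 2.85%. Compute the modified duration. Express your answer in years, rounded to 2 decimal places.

7.38 years

Periodic yield y = 0.0285. First find Macaulay duration:
  t   CF        PV=CF/(1+0.0285)^t    t·PV
  1         5.00         4.8614         4.8614
  2         5.00         4.7267         9.4535
  3         5.00         4.5958        13.7873
  4         5.00         4.4684        17.8736
  5         5.00         4.3446        21.7229
  6         5.00         4.2242        25.3452
  7         5.00         4.1071        28.7500
  8         5.00         3.9933        31.9467
  9       105.00        81.5362       733.8261
  Σ                    116.8578       887.5667
P = 116.8578; Macaulay duration = 887.5667 / 116.8578 = 7.59527 years.
Modified duration = D_Mac / (1 + y) = 7.59527 / 1.0285 = 7.38480 years.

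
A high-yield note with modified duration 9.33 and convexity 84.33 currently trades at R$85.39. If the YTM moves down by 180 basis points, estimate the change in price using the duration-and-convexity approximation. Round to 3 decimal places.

Duration effect: -D_mod·Δy = -9.33 × (-0.018) = +0.167940
Convexity effect: ½·C·(Δy)² = 0.5 × 84.33 × (-0.018)² = +0.01366146
ΔP/P ≈ +0.167940 + 0.01366146 = +0.18160146
ΔP ≈ 85.39 × (+0.18160146) = +15.5069486694.

+R$15.507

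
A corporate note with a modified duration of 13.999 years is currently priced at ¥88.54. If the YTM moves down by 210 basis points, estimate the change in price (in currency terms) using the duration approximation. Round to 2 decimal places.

+¥26.03

Duration approximation: ΔP/P ≈ -D_mod · Δy = -13.999 × (-0.021) = +0.293979.
ΔP ≈ 88.54 × (+0.293979) = +26.02890066.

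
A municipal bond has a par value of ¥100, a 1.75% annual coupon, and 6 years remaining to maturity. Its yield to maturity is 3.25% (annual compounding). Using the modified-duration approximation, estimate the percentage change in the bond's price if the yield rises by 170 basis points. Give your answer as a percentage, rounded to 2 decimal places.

Periodic yield y = 0.0325. Modified duration first:
  t   CF        PV=CF/(1+0.0325)^t    t·PV
  1         1.75         1.6949         1.6949
  2         1.75         1.6416         3.2831
  3         1.75         1.5899         4.7697
  4         1.75         1.5398         6.1594
  5         1.75         1.4914         7.4569
  6       101.75        83.9835       503.9011
  Σ                     91.9411       527.2651
P = 91.9411; D_Mac = 5.73481 yrs; D_mod = 5.73481/(1+0.0325) = 5.55430 yrs.
ΔP/P ≈ -D_mod · Δy = -5.55430 × (+0.017) = -0.094423 = -9.4423%.

-9.44%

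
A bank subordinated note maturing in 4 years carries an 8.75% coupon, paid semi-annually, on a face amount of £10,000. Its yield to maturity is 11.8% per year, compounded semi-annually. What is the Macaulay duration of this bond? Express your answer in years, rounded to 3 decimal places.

3.427 years

Periodic yield y = 0.059. Discount each cash flow and weight by its period:
  t   CF        PV=CF/(1+0.059)^t    t·PV
  1       437.50       413.1256       413.1256
  2       437.50       390.1092       780.2183
  3       437.50       368.3750     1,105.1251
  4       437.50       347.8518     1,391.4071
  5       437.50       328.4719     1,642.3596
  6       437.50       310.1718     1,861.0307
  7       437.50       292.8912     2,050.2385
  8    10,437.50     6,598.2506    52,786.0050
  Σ                  9,049.2471    62,029.5099
Price P = Σ PV = 9,049.2471.
Macaulay duration = Σ(t·PV) / P = 62,029.5099 / 9,049.2471 = 6.85466 half-year periods.
In years: 6.85466 / 2 = 3.42733 years.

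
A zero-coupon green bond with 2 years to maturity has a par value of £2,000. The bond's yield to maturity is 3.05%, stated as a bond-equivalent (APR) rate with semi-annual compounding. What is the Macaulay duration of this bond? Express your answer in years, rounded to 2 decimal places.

2.00 years

A zero-coupon bond has a single cash flow at maturity, so its Macaulay duration equals its maturity: 2 years.
(Equivalently: 4 semi-annual periods ÷ 2 = 2 years.)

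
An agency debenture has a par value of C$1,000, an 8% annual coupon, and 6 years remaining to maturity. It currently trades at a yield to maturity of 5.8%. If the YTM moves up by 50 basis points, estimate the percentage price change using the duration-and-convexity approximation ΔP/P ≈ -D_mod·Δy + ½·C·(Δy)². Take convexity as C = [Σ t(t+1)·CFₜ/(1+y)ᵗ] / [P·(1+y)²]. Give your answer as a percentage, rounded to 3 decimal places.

With y = 0.058:
  t   CF        PV=CF/(1+0.058)^t    t·PV        t(t+1)·PV
  1        80.00        75.6144        75.6144         151.2287
  2        80.00        71.4692       142.9383         428.8149
  3        80.00        67.5512       202.6536         810.6142
  4        80.00        63.8480       255.3920       1,276.9601
  5        80.00        60.3478       301.7391       1,810.4349
  6     1,080.00       770.0337     4,620.2024      32,341.4167
  Σ                  1,108.8643     5,598.5398      36,819.4695
P = 1,108.8643; D_Mac = 5.04890 yrs; D_mod = 4.77211 yrs; C = 29.66387.
Duration effect: -4.77211 × (+0.005) = -0.023861
Convexity effect: 0.5 × 29.66387 × (0.005)² = +0.0003708
ΔP/P ≈ -0.023861 + 0.0003708 = -0.023490 = -2.3490%.

-2.349%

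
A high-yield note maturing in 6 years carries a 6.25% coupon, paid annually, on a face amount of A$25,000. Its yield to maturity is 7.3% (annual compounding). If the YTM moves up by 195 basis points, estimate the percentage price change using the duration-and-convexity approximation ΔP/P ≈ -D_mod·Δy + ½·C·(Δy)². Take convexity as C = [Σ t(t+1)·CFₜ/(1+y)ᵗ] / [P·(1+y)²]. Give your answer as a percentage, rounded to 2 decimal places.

-8.81%

With y = 0.073:
  t   CF        PV=CF/(1+0.073)^t    t·PV        t(t+1)·PV
  1     1,562.50     1,456.1976     1,456.1976       2,912.3952
  2     1,562.50     1,357.1273     2,714.2546       8,142.7637
  3     1,562.50     1,264.7971     3,794.3913      15,177.5652
  4     1,562.50     1,178.7485     4,714.9938      23,574.9692
  5     1,562.50     1,098.5540     5,492.7701      32,956.6205
  6    26,562.50    17,404.8633   104,429.1796     731,004.2569
  Σ                 23,760.2877   122,601.7869     813,768.5706
P = 23,760.2877; D_Mac = 5.15995 yrs; D_mod = 4.80890 yrs; C = 29.74745.
Duration effect: -4.80890 × (+0.0195) = -0.093773
Convexity effect: 0.5 × 29.74745 × (0.0195)² = +0.0056557
ΔP/P ≈ -0.093773 + 0.0056557 = -0.088118 = -8.8118%.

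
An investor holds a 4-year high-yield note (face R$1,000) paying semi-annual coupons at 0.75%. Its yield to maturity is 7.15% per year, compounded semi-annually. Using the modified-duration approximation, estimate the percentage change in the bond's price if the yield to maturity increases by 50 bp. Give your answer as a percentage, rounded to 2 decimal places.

Periodic yield y = 0.03575. Modified duration first:
  t   CF        PV=CF/(1+0.03575)^t    t·PV
  1         3.75         3.6206         3.6206
  2         3.75         3.4956         6.9912
  3         3.75         3.3749        10.1248
  4         3.75         3.2585        13.0338
  5         3.75         3.1460        15.7299
  6         3.75         3.0374        18.2244
  7         3.75         2.9326        20.5279
  8     1,003.75       757.8548     6,062.8386
  Σ                    780.7203     6,151.0913
P = 780.7203; D_Mac = 7.87874 half-year periods = 3.93937 yrs; D_mod = 3.93937/(1+0.03575) = 3.80340 yrs.
ΔP/P ≈ -D_mod · Δy = -3.80340 × (+0.005) = -0.019017 = -1.9017%.

-1.90%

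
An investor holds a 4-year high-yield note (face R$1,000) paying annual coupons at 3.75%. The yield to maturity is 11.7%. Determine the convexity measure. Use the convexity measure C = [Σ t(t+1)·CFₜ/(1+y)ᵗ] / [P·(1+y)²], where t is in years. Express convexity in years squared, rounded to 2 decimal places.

14.72

With y = 0.117:
  t   CF        PV=CF/(1+0.117)^t    t·PV        t(t+1)·PV
  1        37.50        33.5721        33.5721          67.1441
  2        37.50        30.0556        60.1111         180.3334
  3        37.50        26.9074        80.7222         322.8888
  4     1,037.50       666.4620     2,665.8481      13,329.2406
  Σ                    756.9971     2,840.2535      13,899.6070
P = 756.9971.
Convexity = Σ t(t+1)·PV / [P·(1+y)²] = 13,899.6070 / (756.9971 × 1.247689) = 14.71641.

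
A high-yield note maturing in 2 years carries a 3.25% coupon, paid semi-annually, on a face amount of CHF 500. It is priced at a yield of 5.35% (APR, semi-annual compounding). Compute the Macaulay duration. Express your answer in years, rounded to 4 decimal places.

Periodic yield y = 0.02675. Discount each cash flow and weight by its period:
  t   CF        PV=CF/(1+0.02675)^t    t·PV
  1        8.125         7.9133         7.9133
  2        8.125         7.7072        15.4143
  3        8.125         7.5064        22.5191
  4      508.125       457.2058     1,828.8231
  Σ                    480.3326     1,874.6698
Price P = Σ PV = 480.3326.
Macaulay duration = Σ(t·PV) / P = 1,874.6698 / 480.3326 = 3.90286 half-year periods.
In years: 3.90286 / 2 = 1.95143 years.

1.9514 years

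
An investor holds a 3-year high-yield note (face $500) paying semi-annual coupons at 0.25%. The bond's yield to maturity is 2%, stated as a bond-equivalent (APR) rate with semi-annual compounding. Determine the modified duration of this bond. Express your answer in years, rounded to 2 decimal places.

2.96 years

Periodic yield y = 0.01. First find Macaulay duration:
  t   CF        PV=CF/(1+0.01)^t    t·PV
  1        0.625         0.6188         0.6188
  2        0.625         0.6127         1.2254
  3        0.625         0.6066         1.8199
  4        0.625         0.6006         2.4025
  5        0.625         0.5947         2.9733
  6      500.625       471.6114     2,829.6684
  Σ                    474.6448     2,838.7082
P = 474.6448; Macaulay duration = 2,838.7082 / 474.6448 = 5.98070 half-year periods = 2.99035 years.
Modified duration = D_Mac / (1 + y) = 2.99035 / 1.01 = 2.96074 years.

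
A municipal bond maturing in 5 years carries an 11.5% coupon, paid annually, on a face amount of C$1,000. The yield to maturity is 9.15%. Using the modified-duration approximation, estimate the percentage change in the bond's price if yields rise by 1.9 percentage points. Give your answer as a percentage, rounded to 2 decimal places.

-7.16%

Periodic yield y = 0.0915. Modified duration first:
  t   CF        PV=CF/(1+0.0915)^t    t·PV
  1       115.00       105.3596       105.3596
  2       115.00        96.5273       193.0547
  3       115.00        88.4355       265.3065
  4       115.00        81.0220       324.0879
  5     1,115.00       719.7077     3,598.5386
  Σ                  1,091.0522     4,486.3474
P = 1,091.0522; D_Mac = 4.11195 yrs; D_mod = 4.11195/(1+0.0915) = 3.76724 yrs.
ΔP/P ≈ -D_mod · Δy = -3.76724 × (+0.019) = -0.071578 = -7.1578%.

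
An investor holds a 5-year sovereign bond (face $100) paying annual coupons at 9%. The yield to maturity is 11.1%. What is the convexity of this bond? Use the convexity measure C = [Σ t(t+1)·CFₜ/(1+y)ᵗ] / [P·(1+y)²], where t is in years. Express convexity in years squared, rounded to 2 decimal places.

19.22

With y = 0.111:
  t   CF        PV=CF/(1+0.111)^t    t·PV        t(t+1)·PV
  1         9.00         8.1008         8.1008          16.2016
  2         9.00         7.2915        14.5829          43.7487
  3         9.00         6.5630        19.6889          78.7556
  4         9.00         5.9073        23.6291         118.1453
  5       109.00        64.3956       321.9780       1,931.8680
  Σ                     92.2581       387.9797       2,188.7193
P = 92.2581.
Convexity = Σ t(t+1)·PV / [P·(1+y)²] = 2,188.7193 / (92.2581 × 1.234321) = 19.22018.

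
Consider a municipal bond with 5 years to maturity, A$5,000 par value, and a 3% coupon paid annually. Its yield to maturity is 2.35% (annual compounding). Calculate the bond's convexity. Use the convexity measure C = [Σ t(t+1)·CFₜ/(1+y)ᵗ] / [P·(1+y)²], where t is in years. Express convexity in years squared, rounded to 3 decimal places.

With y = 0.0235:
  t   CF        PV=CF/(1+0.0235)^t    t·PV        t(t+1)·PV
  1       150.00       146.5559       146.5559         293.1119
  2       150.00       143.1909       286.3819         859.1457
  3       150.00       139.9032       419.7097       1,678.8387
  4       150.00       136.6910       546.7639       2,733.8197
  5     5,150.00     4,585.3025    22,926.5126     137,559.0756
  Σ                  5,151.6436    24,325.9240     143,123.9915
P = 5,151.6436.
Convexity = Σ t(t+1)·PV / [P·(1+y)²] = 143,123.9915 / (5,151.6436 × 1.047552) = 26.52106.

26.521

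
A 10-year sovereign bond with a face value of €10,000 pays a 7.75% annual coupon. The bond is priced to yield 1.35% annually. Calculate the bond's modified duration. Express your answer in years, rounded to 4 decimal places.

Periodic yield y = 0.0135. First find Macaulay duration:
  t   CF        PV=CF/(1+0.0135)^t    t·PV
  1       775.00       764.6769       764.6769
  2       775.00       754.4912     1,508.9825
  3       775.00       744.4413     2,233.3238
  4       775.00       734.5252     2,938.1007
  5       775.00       724.7412     3,623.7059
  6       775.00       715.0875     4,290.5250
  7       775.00       705.5624     4,938.9368
  8       775.00       696.1642     5,569.3135
  9       775.00       686.8912     6,182.0204
  10   10,775.00     9,422.7951    94,227.9512
  Σ                 15,949.3761   126,277.5367
P = 15,949.3761; Macaulay duration = 126,277.5367 / 15,949.3761 = 7.91740 years.
Modified duration = D_Mac / (1 + y) = 7.91740 / 1.0135 = 7.81194 years.

7.8119 years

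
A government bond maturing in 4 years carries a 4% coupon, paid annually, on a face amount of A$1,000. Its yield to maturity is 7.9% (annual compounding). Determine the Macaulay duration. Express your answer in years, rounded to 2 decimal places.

3.76 years

Periodic yield y = 0.079. Discount each cash flow and weight by its year:
  t   CF        PV=CF/(1+0.079)^t    t·PV
  1        40.00        37.0714        37.0714
  2        40.00        34.3571        68.7143
  3        40.00        31.8417        95.5250
  4     1,040.00       767.2688     3,069.0754
  Σ                    870.5390     3,270.3860
Price P = Σ PV = 870.5390.
Macaulay duration = Σ(t·PV) / P = 3,270.3860 / 870.5390 = 3.75674 years.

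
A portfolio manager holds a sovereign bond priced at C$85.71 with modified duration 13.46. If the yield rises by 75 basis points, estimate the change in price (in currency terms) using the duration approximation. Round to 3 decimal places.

Duration approximation: ΔP/P ≈ -D_mod · Δy = -13.46 × (+0.0075) = -0.100950.
ΔP ≈ 85.71 × (-0.100950) = -8.6524245.

-C$8.652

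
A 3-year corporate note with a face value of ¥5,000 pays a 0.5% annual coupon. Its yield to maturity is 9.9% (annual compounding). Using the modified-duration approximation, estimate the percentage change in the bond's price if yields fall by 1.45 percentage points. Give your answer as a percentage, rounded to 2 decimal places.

+3.94%

Periodic yield y = 0.099. Modified duration first:
  t   CF        PV=CF/(1+0.099)^t    t·PV
  1        25.00        22.7480        22.7480
  2        25.00        20.6988        41.3975
  3     5,025.00     3,785.6721    11,357.0162
  Σ                  3,829.1188    11,421.1617
P = 3,829.1188; D_Mac = 2.98271 yrs; D_mod = 2.98271/(1+0.099) = 2.71402 yrs.
ΔP/P ≈ -D_mod · Δy = -2.71402 × (-0.0145) = +0.039353 = +3.9353%.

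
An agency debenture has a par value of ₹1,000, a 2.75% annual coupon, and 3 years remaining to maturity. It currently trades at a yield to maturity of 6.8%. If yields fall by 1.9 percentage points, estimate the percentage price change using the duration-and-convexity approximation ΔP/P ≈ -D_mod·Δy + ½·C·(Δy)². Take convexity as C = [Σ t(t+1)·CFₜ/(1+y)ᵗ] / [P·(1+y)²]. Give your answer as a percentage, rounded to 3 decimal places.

+5.369%

With y = 0.068:
  t   CF        PV=CF/(1+0.068)^t    t·PV        t(t+1)·PV
  1        27.50        25.7491        25.7491          51.4981
  2        27.50        24.1096        48.2192         144.6577
  3     1,027.50       843.4670     2,530.4009      10,121.6035
  Σ                    893.3256     2,604.3691      10,317.7592
P = 893.3256; D_Mac = 2.91536 yrs; D_mod = 2.72974 yrs; C = 10.12589.
Duration effect: -2.72974 × (-0.019) = +0.051865
Convexity effect: 0.5 × 10.12589 × (-0.019)² = +0.0018277
ΔP/P ≈ +0.051865 + 0.0018277 = +0.053693 = +5.3693%.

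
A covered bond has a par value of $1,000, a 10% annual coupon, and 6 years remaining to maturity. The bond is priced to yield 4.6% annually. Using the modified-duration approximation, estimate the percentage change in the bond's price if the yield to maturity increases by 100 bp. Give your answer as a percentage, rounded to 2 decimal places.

-4.72%

Periodic yield y = 0.046. Modified duration first:
  t   CF        PV=CF/(1+0.046)^t    t·PV
  1       100.00        95.6023        95.6023
  2       100.00        91.3980       182.7960
  3       100.00        87.3786       262.1357
  4       100.00        83.5359       334.1437
  5       100.00        79.8623       399.3113
  6     1,100.00       839.8516     5,039.1099
  Σ                  1,277.6287     6,313.0988
P = 1,277.6287; D_Mac = 4.94126 yrs; D_mod = 4.94126/(1+0.046) = 4.72396 yrs.
ΔP/P ≈ -D_mod · Δy = -4.72396 × (+0.01) = -0.047240 = -4.7240%.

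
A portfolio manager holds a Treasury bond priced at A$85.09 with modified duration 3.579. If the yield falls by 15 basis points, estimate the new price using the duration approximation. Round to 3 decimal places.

Duration approximation: ΔP/P ≈ -D_mod · Δy = -3.579 × (-0.0015) = +0.0053685.
New price ≈ 85.09 × (1 + 0.0053685) = 85.546805665.

A$85.547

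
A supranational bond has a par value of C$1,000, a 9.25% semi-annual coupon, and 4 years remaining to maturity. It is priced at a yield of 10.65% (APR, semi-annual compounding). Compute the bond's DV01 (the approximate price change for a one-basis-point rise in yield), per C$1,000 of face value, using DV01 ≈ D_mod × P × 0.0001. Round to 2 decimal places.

C$0.31

Periodic yield y = 0.05325.
  t   CF        PV=CF/(1+0.05325)^t    t·PV
  1        46.25        43.9117        43.9117
  2        46.25        41.6916        83.3832
  3        46.25        39.5838       118.7514
  4        46.25        37.5825       150.3301
  5        46.25        35.6824       178.4121
  6        46.25        33.8784       203.2704
  7        46.25        32.1656       225.1591
  8     1,046.25       690.8499     5,526.7996
  Σ                    955.3460     6,530.0176
P = 955.3460; D_Mac = 6.83524 half-year periods = 3.41762 yrs; D_mod = 3.24483 yrs.
DV01 ≈ 3.24483 × 955.3460 × 0.0001 = 0.309994.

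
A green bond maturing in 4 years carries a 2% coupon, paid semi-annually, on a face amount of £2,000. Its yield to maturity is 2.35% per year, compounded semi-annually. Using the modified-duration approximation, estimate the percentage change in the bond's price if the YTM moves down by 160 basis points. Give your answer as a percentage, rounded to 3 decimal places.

Periodic yield y = 0.01175. Modified duration first:
  t   CF        PV=CF/(1+0.01175)^t    t·PV
  1        20.00        19.7677        19.7677
  2        20.00        19.5382        39.0763
  3        20.00        19.3112        57.9337
  4        20.00        19.0870        76.3479
  5        20.00        18.8653        94.3265
  6        20.00        18.6462       111.8773
  7        20.00        18.4297       129.0077
  8     2,020.00     1,839.7790    14,718.2323
  Σ                  1,973.4243    15,246.5695
P = 1,973.4243; D_Mac = 7.72595 half-year periods = 3.86297 yrs; D_mod = 3.86297/(1+0.01175) = 3.81811 yrs.
ΔP/P ≈ -D_mod · Δy = -3.81811 × (-0.016) = +0.061090 = +6.1090%.

+6.109%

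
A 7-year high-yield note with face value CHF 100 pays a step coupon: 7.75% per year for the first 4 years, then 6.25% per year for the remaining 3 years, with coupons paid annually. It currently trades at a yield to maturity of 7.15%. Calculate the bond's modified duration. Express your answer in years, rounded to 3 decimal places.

5.295 years

Periodic yield y = 0.0715. First find Macaulay duration:
  t   CF        PV=CF/(1+0.0715)^t    t·PV
  1         7.75         7.2329         7.2329
  2         7.75         6.7502        13.5004
  3         7.75         6.2998        18.8993
  4         7.75         5.8794        23.5176
  5         6.25         4.4251        22.1253
  6         6.25         4.1298        24.7787
  7       106.25        65.5215       458.6504
  Σ                    100.2386       568.7046
P = 100.2386; Macaulay duration = 568.7046 / 100.2386 = 5.67351 years.
Modified duration = D_Mac / (1 + y) = 5.67351 / 1.0715 = 5.29492 years.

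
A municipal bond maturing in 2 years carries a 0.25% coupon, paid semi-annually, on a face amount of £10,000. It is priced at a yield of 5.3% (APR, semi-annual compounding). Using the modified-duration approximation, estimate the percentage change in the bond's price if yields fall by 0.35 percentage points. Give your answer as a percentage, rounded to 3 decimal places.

+0.681%

Periodic yield y = 0.0265. Modified duration first:
  t   CF        PV=CF/(1+0.0265)^t    t·PV
  1        12.50        12.1773        12.1773
  2        12.50        11.8629        23.7259
  3        12.50        11.5567        34.6700
  4    10,012.50     9,017.9270    36,071.7079
  Σ                  9,053.5239    36,142.2811
P = 9,053.5239; D_Mac = 3.99207 half-year periods = 1.99603 yrs; D_mod = 1.99603/(1+0.0265) = 1.94450 yrs.
ΔP/P ≈ -D_mod · Δy = -1.94450 × (-0.0035) = +0.006806 = +0.6806%.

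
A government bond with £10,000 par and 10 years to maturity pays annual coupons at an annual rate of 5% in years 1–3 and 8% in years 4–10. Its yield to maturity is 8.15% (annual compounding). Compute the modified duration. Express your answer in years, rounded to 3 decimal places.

Periodic yield y = 0.0815. First find Macaulay duration:
  t   CF        PV=CF/(1+0.0815)^t    t·PV
  1       500.00       462.3209       462.3209
  2       500.00       427.4811       854.9623
  3       500.00       395.2669     1,185.8007
  4       800.00       584.7684     2,339.0736
  5       800.00       540.7012     2,703.5062
  6       800.00       499.9549     2,999.7295
  7       800.00       462.2792     3,235.9542
  8       800.00       427.4426     3,419.5408
  9       800.00       395.2312     3,557.0812
  10   10,800.00     4,933.5385    49,335.3846
  Σ                  9,128.9849    70,093.3538
P = 9,128.9849; Macaulay duration = 70,093.3538 / 9,128.9849 = 7.67811 years.
Modified duration = D_Mac / (1 + y) = 7.67811 / 1.0815 = 7.09950 years.

7.100 years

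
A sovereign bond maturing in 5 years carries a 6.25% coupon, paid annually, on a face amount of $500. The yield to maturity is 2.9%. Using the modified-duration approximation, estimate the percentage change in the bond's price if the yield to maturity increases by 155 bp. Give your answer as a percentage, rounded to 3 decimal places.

-6.761%

Periodic yield y = 0.029. Modified duration first:
  t   CF        PV=CF/(1+0.029)^t    t·PV
  1        31.25        30.3693        30.3693
  2        31.25        29.5134        59.0268
  3        31.25        28.6816        86.0449
  4        31.25        27.8733       111.4932
  5       531.25       460.4920     2,302.4599
  Σ                    576.9296     2,589.3941
P = 576.9296; D_Mac = 4.48823 yrs; D_mod = 4.48823/(1+0.029) = 4.36174 yrs.
ΔP/P ≈ -D_mod · Δy = -4.36174 × (+0.0155) = -0.067607 = -6.7607%.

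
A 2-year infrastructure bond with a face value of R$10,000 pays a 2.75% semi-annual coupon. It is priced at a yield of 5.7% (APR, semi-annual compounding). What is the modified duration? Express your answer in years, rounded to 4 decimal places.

1.9041 years

Periodic yield y = 0.0285. First find Macaulay duration:
  t   CF        PV=CF/(1+0.0285)^t    t·PV
  1       137.50       133.6898       133.6898
  2       137.50       129.9853       259.9705
  3       137.50       126.3833       379.1500
  4    10,137.50     9,059.6972    36,238.7888
  Σ                  9,449.7556    37,011.5992
P = 9,449.7556; Macaulay duration = 37,011.5992 / 9,449.7556 = 3.91667 half-year periods = 1.95834 years.
Modified duration = D_Mac / (1 + y) = 1.95834 / 1.0285 = 1.90407 years.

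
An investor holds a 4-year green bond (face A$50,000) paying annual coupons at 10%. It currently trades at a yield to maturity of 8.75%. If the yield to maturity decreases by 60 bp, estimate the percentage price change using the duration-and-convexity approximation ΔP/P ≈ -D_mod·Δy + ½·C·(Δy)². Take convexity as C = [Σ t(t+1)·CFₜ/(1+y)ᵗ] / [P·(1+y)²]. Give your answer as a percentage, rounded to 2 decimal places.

With y = 0.0875:
  t   CF        PV=CF/(1+0.0875)^t    t·PV        t(t+1)·PV
  1     5,000.00     4,597.7011     4,597.7011       9,195.4023
  2     5,000.00     4,227.7712     8,455.5423      25,366.6270
  3     5,000.00     3,887.6057    11,662.8170      46,651.2681
  4    55,000.00    39,322.9080   157,291.6319     786,458.1596
  Σ                 52,035.9860   182,007.6924     867,671.4570
P = 52,035.9860; D_Mac = 3.49773 yrs; D_mod = 3.21630 yrs; C = 14.09915.
Duration effect: -3.21630 × (-0.006) = +0.019298
Convexity effect: 0.5 × 14.09915 × (-0.006)² = +0.0002538
ΔP/P ≈ +0.019298 + 0.0002538 = +0.019552 = +1.9552%.

+1.96%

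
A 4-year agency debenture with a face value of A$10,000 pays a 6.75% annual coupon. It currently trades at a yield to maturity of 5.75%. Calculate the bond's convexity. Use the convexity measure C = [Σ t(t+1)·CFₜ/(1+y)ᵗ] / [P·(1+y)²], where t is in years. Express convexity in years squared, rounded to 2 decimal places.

With y = 0.0575:
  t   CF        PV=CF/(1+0.0575)^t    t·PV        t(t+1)·PV
  1       675.00       638.2979       638.2979       1,276.5957
  2       675.00       603.5914     1,207.1827       3,621.5482
  3       675.00       570.7720     1,712.3159       6,849.2638
  4    10,675.00     8,535.8422    34,143.3689     170,716.8447
  Σ                 10,348.5035    37,701.1655     182,464.2524
P = 10,348.5035.
Convexity = Σ t(t+1)·PV / [P·(1+y)²] = 182,464.2524 / (10,348.5035 × 1.118306) = 15.76665.

15.77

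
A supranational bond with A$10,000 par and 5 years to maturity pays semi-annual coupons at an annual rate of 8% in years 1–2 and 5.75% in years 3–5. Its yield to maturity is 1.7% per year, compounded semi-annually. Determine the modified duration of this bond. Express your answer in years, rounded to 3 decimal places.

Periodic yield y = 0.0085. First find Macaulay duration:
  t   CF        PV=CF/(1+0.0085)^t    t·PV
  1       400.00       396.6287       396.6287
  2       400.00       393.2857       786.5715
  3       400.00       389.9710     1,169.9129
  4       400.00       386.6842     1,546.7366
  5       287.50       275.5868     1,377.9338
  6       287.50       273.2640     1,639.5840
  7       287.50       270.9608     1,896.7259
  8       287.50       268.6771     2,149.4167
  9       287.50       266.4126     2,397.7132
  10   10,287.50     9,452.5900    94,525.9004
  Σ                 12,374.0608   107,887.1236
P = 12,374.0608; Macaulay duration = 107,887.1236 / 12,374.0608 = 8.71881 half-year periods = 4.35941 years.
Modified duration = D_Mac / (1 + y) = 4.35941 / 1.0085 = 4.32266 years.

4.323 years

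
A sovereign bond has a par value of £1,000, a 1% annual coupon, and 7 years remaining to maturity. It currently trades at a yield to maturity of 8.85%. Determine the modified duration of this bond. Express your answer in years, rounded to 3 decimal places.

6.174 years

Periodic yield y = 0.0885. First find Macaulay duration:
  t   CF        PV=CF/(1+0.0885)^t    t·PV
  1        10.00         9.1870         9.1870
  2        10.00         8.4400        16.8800
  3        10.00         7.7538        23.2614
  4        10.00         7.1234        28.4935
  5        10.00         6.5442        32.7211
  6        10.00         6.0121        36.0729
  7     1,010.00       557.8563     3,904.9941
  Σ                    602.9168     4,051.6100
P = 602.9168; Macaulay duration = 4,051.6100 / 602.9168 = 6.72001 years.
Modified duration = D_Mac / (1 + y) = 6.72001 / 1.0885 = 6.17365 years.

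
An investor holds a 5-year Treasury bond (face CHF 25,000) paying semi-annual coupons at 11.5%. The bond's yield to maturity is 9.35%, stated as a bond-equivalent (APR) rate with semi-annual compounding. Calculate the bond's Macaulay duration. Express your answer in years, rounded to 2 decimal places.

3.99 years

Periodic yield y = 0.04675. Discount each cash flow and weight by its period:
  t   CF        PV=CF/(1+0.04675)^t    t·PV
  1     1,437.50     1,373.2983     1,373.2983
  2     1,437.50     1,311.9640     2,623.9280
  3     1,437.50     1,253.3690     3,760.1070
  4     1,437.50     1,197.3910     4,789.5638
  5     1,437.50     1,143.9130     5,719.5651
  6     1,437.50     1,092.8235     6,556.9412
  7     1,437.50     1,044.0158     7,308.1105
  8     1,437.50       997.3879     7,979.1032
  9     1,437.50       952.8425     8,575.5826
  10   26,437.50    16,741.3582   167,413.5821
  Σ                 27,108.3632   216,099.7819
Price P = Σ PV = 27,108.3632.
Macaulay duration = Σ(t·PV) / P = 216,099.7819 / 27,108.3632 = 7.97170 half-year periods.
In years: 7.97170 / 2 = 3.98585 years.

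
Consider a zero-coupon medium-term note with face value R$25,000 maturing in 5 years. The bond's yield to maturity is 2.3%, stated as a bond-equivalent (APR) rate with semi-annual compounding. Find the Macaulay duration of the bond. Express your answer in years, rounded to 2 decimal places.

A zero-coupon bond has a single cash flow at maturity, so its Macaulay duration equals its maturity: 5 years.
(Equivalently: 10 semi-annual periods ÷ 2 = 5 years.)

5.00 years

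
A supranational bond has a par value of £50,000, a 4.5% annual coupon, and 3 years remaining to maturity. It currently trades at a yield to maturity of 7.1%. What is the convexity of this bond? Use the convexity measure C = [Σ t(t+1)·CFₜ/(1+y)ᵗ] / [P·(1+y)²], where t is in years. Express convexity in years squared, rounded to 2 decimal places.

9.85

With y = 0.071:
  t   CF        PV=CF/(1+0.071)^t    t·PV        t(t+1)·PV
  1     2,250.00     2,100.8403     2,100.8403       4,201.6807
  2     2,250.00     1,961.5689     3,923.1379      11,769.4136
  3    52,250.00    42,532.2034   127,596.6102     510,386.4410
  Σ                 46,594.6127   133,620.5885     526,357.5353
P = 46,594.6127.
Convexity = Σ t(t+1)·PV / [P·(1+y)²] = 526,357.5353 / (46,594.6127 × 1.147041) = 9.84841.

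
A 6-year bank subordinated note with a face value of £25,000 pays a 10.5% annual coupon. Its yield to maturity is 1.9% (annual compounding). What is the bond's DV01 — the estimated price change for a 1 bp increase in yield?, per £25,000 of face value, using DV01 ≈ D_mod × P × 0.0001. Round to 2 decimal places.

£18.14

Periodic yield y = 0.019.
  t   CF        PV=CF/(1+0.019)^t    t·PV
  1     2,625.00     2,576.0550     2,576.0550
  2     2,625.00     2,528.0225     5,056.0451
  3     2,625.00     2,480.8857     7,442.6571
  4     2,625.00     2,434.6278     9,738.5111
  5     2,625.00     2,389.2324    11,946.1618
  6    27,625.00    24,675.0012   148,050.0073
  Σ                 37,083.8245   184,809.4372
P = 37,083.8245; D_Mac = 4.98356 yrs; D_mod = 4.89064 yrs.
DV01 ≈ 4.89064 × 37,083.8245 × 0.0001 = 18.136353.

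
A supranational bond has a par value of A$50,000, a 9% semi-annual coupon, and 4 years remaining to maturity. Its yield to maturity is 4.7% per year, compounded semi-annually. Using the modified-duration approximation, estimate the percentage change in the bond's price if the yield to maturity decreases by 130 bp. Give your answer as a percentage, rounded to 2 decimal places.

+4.43%

Periodic yield y = 0.0235. Modified duration first:
  t   CF        PV=CF/(1+0.0235)^t    t·PV
  1     2,250.00     2,198.3390     2,198.3390
  2     2,250.00     2,147.8642     4,295.7284
  3     2,250.00     2,098.5483     6,295.6450
  4     2,250.00     2,050.3648     8,201.4591
  5     2,250.00     2,003.2875    10,016.4375
  6     2,250.00     1,957.2912    11,743.7470
  7     2,250.00     1,912.3509    13,386.4564
  8    52,250.00    43,389.3874   347,115.0994
  Σ                 57,757.4334   403,252.9120
P = 57,757.4334; D_Mac = 6.98184 half-year periods = 3.49092 yrs; D_mod = 3.49092/(1+0.0235) = 3.41076 yrs.
ΔP/P ≈ -D_mod · Δy = -3.41076 × (-0.013) = +0.044340 = +4.4340%.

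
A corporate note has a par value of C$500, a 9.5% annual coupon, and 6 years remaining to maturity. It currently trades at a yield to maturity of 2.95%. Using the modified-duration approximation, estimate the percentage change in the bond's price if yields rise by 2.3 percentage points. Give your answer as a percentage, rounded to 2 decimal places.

Periodic yield y = 0.0295. Modified duration first:
  t   CF        PV=CF/(1+0.0295)^t    t·PV
  1        47.50        46.1389        46.1389
  2        47.50        44.8168        89.6336
  3        47.50        43.5326       130.5978
  4        47.50        42.2852       169.1407
  5        47.50        41.0735       205.3676
  6       547.50       459.8604     2,759.1624
  Σ                    677.7074     3,400.0410
P = 677.7074; D_Mac = 5.01697 yrs; D_mod = 5.01697/(1+0.0295) = 4.87322 yrs.
ΔP/P ≈ -D_mod · Δy = -4.87322 × (+0.023) = -0.112084 = -11.2084%.

-11.21%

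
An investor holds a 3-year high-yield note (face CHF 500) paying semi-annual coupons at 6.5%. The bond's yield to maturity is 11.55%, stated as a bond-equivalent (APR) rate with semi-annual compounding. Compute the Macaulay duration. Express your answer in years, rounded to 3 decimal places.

2.755 years

Periodic yield y = 0.05775. Discount each cash flow and weight by its period:
  t   CF        PV=CF/(1+0.05775)^t    t·PV
  1        16.25        15.3628        15.3628
  2        16.25        14.5240        29.0481
  3        16.25        13.7311        41.1932
  4        16.25        12.9814        51.9256
  5        16.25        12.2726        61.3632
  6       516.25       368.6055     2,211.6333
  Σ                    437.4775     2,410.5261
Price P = Σ PV = 437.4775.
Macaulay duration = Σ(t·PV) / P = 2,410.5261 / 437.4775 = 5.51006 half-year periods.
In years: 5.51006 / 2 = 2.75503 years.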